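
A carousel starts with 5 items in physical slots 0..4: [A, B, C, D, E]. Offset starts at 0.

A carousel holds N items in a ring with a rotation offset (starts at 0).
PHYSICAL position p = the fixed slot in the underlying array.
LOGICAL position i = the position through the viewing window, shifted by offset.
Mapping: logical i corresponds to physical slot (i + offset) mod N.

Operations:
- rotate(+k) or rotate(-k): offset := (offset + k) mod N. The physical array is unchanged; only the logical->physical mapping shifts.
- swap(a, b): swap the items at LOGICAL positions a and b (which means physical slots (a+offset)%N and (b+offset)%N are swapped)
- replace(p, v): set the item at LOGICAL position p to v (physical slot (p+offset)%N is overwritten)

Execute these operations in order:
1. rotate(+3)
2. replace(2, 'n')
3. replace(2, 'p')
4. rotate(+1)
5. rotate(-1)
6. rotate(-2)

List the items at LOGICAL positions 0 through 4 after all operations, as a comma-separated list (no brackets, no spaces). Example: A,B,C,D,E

Answer: B,C,D,E,p

Derivation:
After op 1 (rotate(+3)): offset=3, physical=[A,B,C,D,E], logical=[D,E,A,B,C]
After op 2 (replace(2, 'n')): offset=3, physical=[n,B,C,D,E], logical=[D,E,n,B,C]
After op 3 (replace(2, 'p')): offset=3, physical=[p,B,C,D,E], logical=[D,E,p,B,C]
After op 4 (rotate(+1)): offset=4, physical=[p,B,C,D,E], logical=[E,p,B,C,D]
After op 5 (rotate(-1)): offset=3, physical=[p,B,C,D,E], logical=[D,E,p,B,C]
After op 6 (rotate(-2)): offset=1, physical=[p,B,C,D,E], logical=[B,C,D,E,p]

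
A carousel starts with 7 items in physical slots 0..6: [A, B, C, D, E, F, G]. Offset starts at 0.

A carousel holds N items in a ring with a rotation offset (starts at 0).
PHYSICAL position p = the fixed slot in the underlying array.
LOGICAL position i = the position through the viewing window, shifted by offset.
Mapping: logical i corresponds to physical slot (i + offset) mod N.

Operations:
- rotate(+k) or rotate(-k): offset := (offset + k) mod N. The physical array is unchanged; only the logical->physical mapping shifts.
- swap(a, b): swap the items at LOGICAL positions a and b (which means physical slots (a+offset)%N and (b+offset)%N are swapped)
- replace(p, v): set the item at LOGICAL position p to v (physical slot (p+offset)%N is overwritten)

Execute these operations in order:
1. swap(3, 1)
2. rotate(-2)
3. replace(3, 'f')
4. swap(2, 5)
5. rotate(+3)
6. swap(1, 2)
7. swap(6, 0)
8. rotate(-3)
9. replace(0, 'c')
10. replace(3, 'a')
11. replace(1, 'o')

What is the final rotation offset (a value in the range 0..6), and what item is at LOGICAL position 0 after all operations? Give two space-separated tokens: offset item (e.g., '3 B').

After op 1 (swap(3, 1)): offset=0, physical=[A,D,C,B,E,F,G], logical=[A,D,C,B,E,F,G]
After op 2 (rotate(-2)): offset=5, physical=[A,D,C,B,E,F,G], logical=[F,G,A,D,C,B,E]
After op 3 (replace(3, 'f')): offset=5, physical=[A,f,C,B,E,F,G], logical=[F,G,A,f,C,B,E]
After op 4 (swap(2, 5)): offset=5, physical=[B,f,C,A,E,F,G], logical=[F,G,B,f,C,A,E]
After op 5 (rotate(+3)): offset=1, physical=[B,f,C,A,E,F,G], logical=[f,C,A,E,F,G,B]
After op 6 (swap(1, 2)): offset=1, physical=[B,f,A,C,E,F,G], logical=[f,A,C,E,F,G,B]
After op 7 (swap(6, 0)): offset=1, physical=[f,B,A,C,E,F,G], logical=[B,A,C,E,F,G,f]
After op 8 (rotate(-3)): offset=5, physical=[f,B,A,C,E,F,G], logical=[F,G,f,B,A,C,E]
After op 9 (replace(0, 'c')): offset=5, physical=[f,B,A,C,E,c,G], logical=[c,G,f,B,A,C,E]
After op 10 (replace(3, 'a')): offset=5, physical=[f,a,A,C,E,c,G], logical=[c,G,f,a,A,C,E]
After op 11 (replace(1, 'o')): offset=5, physical=[f,a,A,C,E,c,o], logical=[c,o,f,a,A,C,E]

Answer: 5 c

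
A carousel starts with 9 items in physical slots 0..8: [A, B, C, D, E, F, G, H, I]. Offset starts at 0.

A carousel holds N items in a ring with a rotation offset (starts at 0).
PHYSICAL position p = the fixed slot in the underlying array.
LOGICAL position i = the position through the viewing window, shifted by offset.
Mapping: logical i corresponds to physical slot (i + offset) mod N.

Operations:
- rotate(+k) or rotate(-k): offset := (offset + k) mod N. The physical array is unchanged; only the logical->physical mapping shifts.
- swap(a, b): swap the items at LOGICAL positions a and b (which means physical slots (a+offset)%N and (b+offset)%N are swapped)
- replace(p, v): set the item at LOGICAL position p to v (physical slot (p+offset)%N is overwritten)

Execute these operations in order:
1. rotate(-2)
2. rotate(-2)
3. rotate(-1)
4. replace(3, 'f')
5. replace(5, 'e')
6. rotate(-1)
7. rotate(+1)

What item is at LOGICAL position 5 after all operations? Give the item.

After op 1 (rotate(-2)): offset=7, physical=[A,B,C,D,E,F,G,H,I], logical=[H,I,A,B,C,D,E,F,G]
After op 2 (rotate(-2)): offset=5, physical=[A,B,C,D,E,F,G,H,I], logical=[F,G,H,I,A,B,C,D,E]
After op 3 (rotate(-1)): offset=4, physical=[A,B,C,D,E,F,G,H,I], logical=[E,F,G,H,I,A,B,C,D]
After op 4 (replace(3, 'f')): offset=4, physical=[A,B,C,D,E,F,G,f,I], logical=[E,F,G,f,I,A,B,C,D]
After op 5 (replace(5, 'e')): offset=4, physical=[e,B,C,D,E,F,G,f,I], logical=[E,F,G,f,I,e,B,C,D]
After op 6 (rotate(-1)): offset=3, physical=[e,B,C,D,E,F,G,f,I], logical=[D,E,F,G,f,I,e,B,C]
After op 7 (rotate(+1)): offset=4, physical=[e,B,C,D,E,F,G,f,I], logical=[E,F,G,f,I,e,B,C,D]

Answer: e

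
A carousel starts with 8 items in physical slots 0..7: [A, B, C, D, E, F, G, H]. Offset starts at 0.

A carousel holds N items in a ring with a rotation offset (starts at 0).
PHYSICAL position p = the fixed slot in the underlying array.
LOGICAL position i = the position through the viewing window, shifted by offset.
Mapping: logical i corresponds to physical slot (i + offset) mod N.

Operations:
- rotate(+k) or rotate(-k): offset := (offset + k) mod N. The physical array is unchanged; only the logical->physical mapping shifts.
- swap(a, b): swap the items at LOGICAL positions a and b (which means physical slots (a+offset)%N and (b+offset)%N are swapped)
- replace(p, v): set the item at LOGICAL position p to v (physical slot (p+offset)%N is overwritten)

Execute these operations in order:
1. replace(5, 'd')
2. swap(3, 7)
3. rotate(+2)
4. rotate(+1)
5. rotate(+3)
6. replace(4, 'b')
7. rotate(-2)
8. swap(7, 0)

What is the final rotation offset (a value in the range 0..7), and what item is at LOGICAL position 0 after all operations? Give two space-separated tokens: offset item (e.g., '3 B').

Answer: 4 H

Derivation:
After op 1 (replace(5, 'd')): offset=0, physical=[A,B,C,D,E,d,G,H], logical=[A,B,C,D,E,d,G,H]
After op 2 (swap(3, 7)): offset=0, physical=[A,B,C,H,E,d,G,D], logical=[A,B,C,H,E,d,G,D]
After op 3 (rotate(+2)): offset=2, physical=[A,B,C,H,E,d,G,D], logical=[C,H,E,d,G,D,A,B]
After op 4 (rotate(+1)): offset=3, physical=[A,B,C,H,E,d,G,D], logical=[H,E,d,G,D,A,B,C]
After op 5 (rotate(+3)): offset=6, physical=[A,B,C,H,E,d,G,D], logical=[G,D,A,B,C,H,E,d]
After op 6 (replace(4, 'b')): offset=6, physical=[A,B,b,H,E,d,G,D], logical=[G,D,A,B,b,H,E,d]
After op 7 (rotate(-2)): offset=4, physical=[A,B,b,H,E,d,G,D], logical=[E,d,G,D,A,B,b,H]
After op 8 (swap(7, 0)): offset=4, physical=[A,B,b,E,H,d,G,D], logical=[H,d,G,D,A,B,b,E]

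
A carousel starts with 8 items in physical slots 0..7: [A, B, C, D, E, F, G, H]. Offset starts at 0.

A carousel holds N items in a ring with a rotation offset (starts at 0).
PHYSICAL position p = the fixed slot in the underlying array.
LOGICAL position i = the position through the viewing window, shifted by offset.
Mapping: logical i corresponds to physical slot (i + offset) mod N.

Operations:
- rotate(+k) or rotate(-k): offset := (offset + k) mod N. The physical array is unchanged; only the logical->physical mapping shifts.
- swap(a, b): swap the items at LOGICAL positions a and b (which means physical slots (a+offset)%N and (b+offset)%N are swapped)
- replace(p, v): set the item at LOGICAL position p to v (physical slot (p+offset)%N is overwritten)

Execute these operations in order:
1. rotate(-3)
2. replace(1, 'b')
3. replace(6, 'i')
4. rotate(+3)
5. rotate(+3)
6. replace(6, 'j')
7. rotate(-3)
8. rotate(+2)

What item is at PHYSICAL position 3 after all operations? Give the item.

After op 1 (rotate(-3)): offset=5, physical=[A,B,C,D,E,F,G,H], logical=[F,G,H,A,B,C,D,E]
After op 2 (replace(1, 'b')): offset=5, physical=[A,B,C,D,E,F,b,H], logical=[F,b,H,A,B,C,D,E]
After op 3 (replace(6, 'i')): offset=5, physical=[A,B,C,i,E,F,b,H], logical=[F,b,H,A,B,C,i,E]
After op 4 (rotate(+3)): offset=0, physical=[A,B,C,i,E,F,b,H], logical=[A,B,C,i,E,F,b,H]
After op 5 (rotate(+3)): offset=3, physical=[A,B,C,i,E,F,b,H], logical=[i,E,F,b,H,A,B,C]
After op 6 (replace(6, 'j')): offset=3, physical=[A,j,C,i,E,F,b,H], logical=[i,E,F,b,H,A,j,C]
After op 7 (rotate(-3)): offset=0, physical=[A,j,C,i,E,F,b,H], logical=[A,j,C,i,E,F,b,H]
After op 8 (rotate(+2)): offset=2, physical=[A,j,C,i,E,F,b,H], logical=[C,i,E,F,b,H,A,j]

Answer: i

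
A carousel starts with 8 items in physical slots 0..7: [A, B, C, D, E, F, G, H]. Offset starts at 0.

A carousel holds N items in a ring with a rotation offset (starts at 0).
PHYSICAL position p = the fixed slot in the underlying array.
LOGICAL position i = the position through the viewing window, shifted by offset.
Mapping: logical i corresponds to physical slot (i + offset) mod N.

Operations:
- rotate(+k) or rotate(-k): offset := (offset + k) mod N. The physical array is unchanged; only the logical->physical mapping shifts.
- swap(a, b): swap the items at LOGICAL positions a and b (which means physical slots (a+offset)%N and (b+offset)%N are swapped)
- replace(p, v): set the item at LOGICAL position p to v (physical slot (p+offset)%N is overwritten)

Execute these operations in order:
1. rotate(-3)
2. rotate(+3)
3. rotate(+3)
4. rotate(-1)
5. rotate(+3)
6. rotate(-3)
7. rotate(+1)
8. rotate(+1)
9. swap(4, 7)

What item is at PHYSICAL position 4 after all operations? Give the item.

Answer: E

Derivation:
After op 1 (rotate(-3)): offset=5, physical=[A,B,C,D,E,F,G,H], logical=[F,G,H,A,B,C,D,E]
After op 2 (rotate(+3)): offset=0, physical=[A,B,C,D,E,F,G,H], logical=[A,B,C,D,E,F,G,H]
After op 3 (rotate(+3)): offset=3, physical=[A,B,C,D,E,F,G,H], logical=[D,E,F,G,H,A,B,C]
After op 4 (rotate(-1)): offset=2, physical=[A,B,C,D,E,F,G,H], logical=[C,D,E,F,G,H,A,B]
After op 5 (rotate(+3)): offset=5, physical=[A,B,C,D,E,F,G,H], logical=[F,G,H,A,B,C,D,E]
After op 6 (rotate(-3)): offset=2, physical=[A,B,C,D,E,F,G,H], logical=[C,D,E,F,G,H,A,B]
After op 7 (rotate(+1)): offset=3, physical=[A,B,C,D,E,F,G,H], logical=[D,E,F,G,H,A,B,C]
After op 8 (rotate(+1)): offset=4, physical=[A,B,C,D,E,F,G,H], logical=[E,F,G,H,A,B,C,D]
After op 9 (swap(4, 7)): offset=4, physical=[D,B,C,A,E,F,G,H], logical=[E,F,G,H,D,B,C,A]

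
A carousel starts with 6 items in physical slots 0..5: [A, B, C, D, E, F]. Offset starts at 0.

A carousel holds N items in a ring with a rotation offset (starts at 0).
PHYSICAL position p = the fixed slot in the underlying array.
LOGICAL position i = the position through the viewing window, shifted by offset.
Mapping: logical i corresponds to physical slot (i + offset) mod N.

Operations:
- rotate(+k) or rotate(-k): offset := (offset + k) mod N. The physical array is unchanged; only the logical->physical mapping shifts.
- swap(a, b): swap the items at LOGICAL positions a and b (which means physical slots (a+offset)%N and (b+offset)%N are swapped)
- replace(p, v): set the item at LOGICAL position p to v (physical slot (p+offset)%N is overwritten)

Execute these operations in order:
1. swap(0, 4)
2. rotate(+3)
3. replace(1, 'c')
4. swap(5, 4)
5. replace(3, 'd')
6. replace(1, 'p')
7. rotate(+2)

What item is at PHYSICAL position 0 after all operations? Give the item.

Answer: d

Derivation:
After op 1 (swap(0, 4)): offset=0, physical=[E,B,C,D,A,F], logical=[E,B,C,D,A,F]
After op 2 (rotate(+3)): offset=3, physical=[E,B,C,D,A,F], logical=[D,A,F,E,B,C]
After op 3 (replace(1, 'c')): offset=3, physical=[E,B,C,D,c,F], logical=[D,c,F,E,B,C]
After op 4 (swap(5, 4)): offset=3, physical=[E,C,B,D,c,F], logical=[D,c,F,E,C,B]
After op 5 (replace(3, 'd')): offset=3, physical=[d,C,B,D,c,F], logical=[D,c,F,d,C,B]
After op 6 (replace(1, 'p')): offset=3, physical=[d,C,B,D,p,F], logical=[D,p,F,d,C,B]
After op 7 (rotate(+2)): offset=5, physical=[d,C,B,D,p,F], logical=[F,d,C,B,D,p]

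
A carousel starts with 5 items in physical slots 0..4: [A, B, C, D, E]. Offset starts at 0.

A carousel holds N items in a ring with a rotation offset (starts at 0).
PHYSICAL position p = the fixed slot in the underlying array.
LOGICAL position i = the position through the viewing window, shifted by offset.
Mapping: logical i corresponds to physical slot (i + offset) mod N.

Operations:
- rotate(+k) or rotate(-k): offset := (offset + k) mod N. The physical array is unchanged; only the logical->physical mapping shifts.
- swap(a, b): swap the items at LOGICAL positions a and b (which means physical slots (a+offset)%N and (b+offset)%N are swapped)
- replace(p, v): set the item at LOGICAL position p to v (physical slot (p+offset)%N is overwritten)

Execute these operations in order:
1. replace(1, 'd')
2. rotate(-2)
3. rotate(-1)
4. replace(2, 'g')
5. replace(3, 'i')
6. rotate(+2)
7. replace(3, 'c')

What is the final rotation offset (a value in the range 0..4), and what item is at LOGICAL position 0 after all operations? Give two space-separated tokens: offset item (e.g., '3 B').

Answer: 4 g

Derivation:
After op 1 (replace(1, 'd')): offset=0, physical=[A,d,C,D,E], logical=[A,d,C,D,E]
After op 2 (rotate(-2)): offset=3, physical=[A,d,C,D,E], logical=[D,E,A,d,C]
After op 3 (rotate(-1)): offset=2, physical=[A,d,C,D,E], logical=[C,D,E,A,d]
After op 4 (replace(2, 'g')): offset=2, physical=[A,d,C,D,g], logical=[C,D,g,A,d]
After op 5 (replace(3, 'i')): offset=2, physical=[i,d,C,D,g], logical=[C,D,g,i,d]
After op 6 (rotate(+2)): offset=4, physical=[i,d,C,D,g], logical=[g,i,d,C,D]
After op 7 (replace(3, 'c')): offset=4, physical=[i,d,c,D,g], logical=[g,i,d,c,D]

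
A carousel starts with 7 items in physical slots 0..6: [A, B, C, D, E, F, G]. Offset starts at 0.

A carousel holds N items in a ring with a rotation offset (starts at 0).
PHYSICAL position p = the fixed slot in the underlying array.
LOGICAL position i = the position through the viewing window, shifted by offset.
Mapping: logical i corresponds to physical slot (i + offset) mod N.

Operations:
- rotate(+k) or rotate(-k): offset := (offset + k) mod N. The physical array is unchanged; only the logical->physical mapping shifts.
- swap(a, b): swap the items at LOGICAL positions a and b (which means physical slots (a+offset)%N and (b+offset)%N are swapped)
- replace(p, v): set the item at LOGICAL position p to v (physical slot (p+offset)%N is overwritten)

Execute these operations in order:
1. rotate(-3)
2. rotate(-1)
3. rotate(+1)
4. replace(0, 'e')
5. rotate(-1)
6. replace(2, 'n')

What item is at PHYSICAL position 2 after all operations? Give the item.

Answer: C

Derivation:
After op 1 (rotate(-3)): offset=4, physical=[A,B,C,D,E,F,G], logical=[E,F,G,A,B,C,D]
After op 2 (rotate(-1)): offset=3, physical=[A,B,C,D,E,F,G], logical=[D,E,F,G,A,B,C]
After op 3 (rotate(+1)): offset=4, physical=[A,B,C,D,E,F,G], logical=[E,F,G,A,B,C,D]
After op 4 (replace(0, 'e')): offset=4, physical=[A,B,C,D,e,F,G], logical=[e,F,G,A,B,C,D]
After op 5 (rotate(-1)): offset=3, physical=[A,B,C,D,e,F,G], logical=[D,e,F,G,A,B,C]
After op 6 (replace(2, 'n')): offset=3, physical=[A,B,C,D,e,n,G], logical=[D,e,n,G,A,B,C]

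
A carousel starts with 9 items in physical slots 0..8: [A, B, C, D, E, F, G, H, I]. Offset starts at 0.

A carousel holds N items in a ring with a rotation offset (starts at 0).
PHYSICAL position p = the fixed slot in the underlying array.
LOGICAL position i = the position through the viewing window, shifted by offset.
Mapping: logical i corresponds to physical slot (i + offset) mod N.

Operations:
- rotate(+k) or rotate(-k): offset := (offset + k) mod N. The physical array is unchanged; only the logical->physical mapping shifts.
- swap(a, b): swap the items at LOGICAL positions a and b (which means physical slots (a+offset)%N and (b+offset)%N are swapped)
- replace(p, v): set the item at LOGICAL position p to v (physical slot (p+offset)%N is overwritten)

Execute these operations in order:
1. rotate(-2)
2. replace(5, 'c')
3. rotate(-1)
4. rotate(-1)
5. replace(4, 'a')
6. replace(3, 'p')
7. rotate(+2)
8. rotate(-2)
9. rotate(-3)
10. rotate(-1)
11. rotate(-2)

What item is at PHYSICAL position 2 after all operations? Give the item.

After op 1 (rotate(-2)): offset=7, physical=[A,B,C,D,E,F,G,H,I], logical=[H,I,A,B,C,D,E,F,G]
After op 2 (replace(5, 'c')): offset=7, physical=[A,B,C,c,E,F,G,H,I], logical=[H,I,A,B,C,c,E,F,G]
After op 3 (rotate(-1)): offset=6, physical=[A,B,C,c,E,F,G,H,I], logical=[G,H,I,A,B,C,c,E,F]
After op 4 (rotate(-1)): offset=5, physical=[A,B,C,c,E,F,G,H,I], logical=[F,G,H,I,A,B,C,c,E]
After op 5 (replace(4, 'a')): offset=5, physical=[a,B,C,c,E,F,G,H,I], logical=[F,G,H,I,a,B,C,c,E]
After op 6 (replace(3, 'p')): offset=5, physical=[a,B,C,c,E,F,G,H,p], logical=[F,G,H,p,a,B,C,c,E]
After op 7 (rotate(+2)): offset=7, physical=[a,B,C,c,E,F,G,H,p], logical=[H,p,a,B,C,c,E,F,G]
After op 8 (rotate(-2)): offset=5, physical=[a,B,C,c,E,F,G,H,p], logical=[F,G,H,p,a,B,C,c,E]
After op 9 (rotate(-3)): offset=2, physical=[a,B,C,c,E,F,G,H,p], logical=[C,c,E,F,G,H,p,a,B]
After op 10 (rotate(-1)): offset=1, physical=[a,B,C,c,E,F,G,H,p], logical=[B,C,c,E,F,G,H,p,a]
After op 11 (rotate(-2)): offset=8, physical=[a,B,C,c,E,F,G,H,p], logical=[p,a,B,C,c,E,F,G,H]

Answer: C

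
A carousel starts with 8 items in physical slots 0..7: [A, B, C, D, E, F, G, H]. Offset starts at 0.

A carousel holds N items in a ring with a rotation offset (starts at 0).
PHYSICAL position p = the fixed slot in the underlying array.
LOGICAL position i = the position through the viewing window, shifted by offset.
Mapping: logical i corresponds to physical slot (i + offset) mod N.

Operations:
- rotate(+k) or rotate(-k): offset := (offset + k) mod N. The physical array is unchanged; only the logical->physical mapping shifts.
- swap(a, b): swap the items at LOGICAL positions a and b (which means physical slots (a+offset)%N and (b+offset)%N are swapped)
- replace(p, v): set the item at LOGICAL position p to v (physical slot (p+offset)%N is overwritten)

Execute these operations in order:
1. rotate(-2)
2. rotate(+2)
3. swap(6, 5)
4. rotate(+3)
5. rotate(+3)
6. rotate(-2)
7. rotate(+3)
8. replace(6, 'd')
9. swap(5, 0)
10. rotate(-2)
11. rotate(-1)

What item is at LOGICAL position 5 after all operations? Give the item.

After op 1 (rotate(-2)): offset=6, physical=[A,B,C,D,E,F,G,H], logical=[G,H,A,B,C,D,E,F]
After op 2 (rotate(+2)): offset=0, physical=[A,B,C,D,E,F,G,H], logical=[A,B,C,D,E,F,G,H]
After op 3 (swap(6, 5)): offset=0, physical=[A,B,C,D,E,G,F,H], logical=[A,B,C,D,E,G,F,H]
After op 4 (rotate(+3)): offset=3, physical=[A,B,C,D,E,G,F,H], logical=[D,E,G,F,H,A,B,C]
After op 5 (rotate(+3)): offset=6, physical=[A,B,C,D,E,G,F,H], logical=[F,H,A,B,C,D,E,G]
After op 6 (rotate(-2)): offset=4, physical=[A,B,C,D,E,G,F,H], logical=[E,G,F,H,A,B,C,D]
After op 7 (rotate(+3)): offset=7, physical=[A,B,C,D,E,G,F,H], logical=[H,A,B,C,D,E,G,F]
After op 8 (replace(6, 'd')): offset=7, physical=[A,B,C,D,E,d,F,H], logical=[H,A,B,C,D,E,d,F]
After op 9 (swap(5, 0)): offset=7, physical=[A,B,C,D,H,d,F,E], logical=[E,A,B,C,D,H,d,F]
After op 10 (rotate(-2)): offset=5, physical=[A,B,C,D,H,d,F,E], logical=[d,F,E,A,B,C,D,H]
After op 11 (rotate(-1)): offset=4, physical=[A,B,C,D,H,d,F,E], logical=[H,d,F,E,A,B,C,D]

Answer: B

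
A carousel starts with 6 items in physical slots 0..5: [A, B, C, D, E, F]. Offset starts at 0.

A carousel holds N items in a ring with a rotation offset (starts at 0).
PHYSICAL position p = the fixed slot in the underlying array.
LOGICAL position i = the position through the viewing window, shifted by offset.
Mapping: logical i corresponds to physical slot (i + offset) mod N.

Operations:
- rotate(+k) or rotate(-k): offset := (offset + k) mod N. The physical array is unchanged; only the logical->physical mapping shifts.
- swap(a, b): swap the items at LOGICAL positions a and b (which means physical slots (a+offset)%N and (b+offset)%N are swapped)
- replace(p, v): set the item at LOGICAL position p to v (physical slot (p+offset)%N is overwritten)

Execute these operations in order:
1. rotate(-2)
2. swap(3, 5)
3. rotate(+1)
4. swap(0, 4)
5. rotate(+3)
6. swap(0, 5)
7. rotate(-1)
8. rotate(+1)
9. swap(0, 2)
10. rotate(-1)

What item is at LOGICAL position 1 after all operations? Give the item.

After op 1 (rotate(-2)): offset=4, physical=[A,B,C,D,E,F], logical=[E,F,A,B,C,D]
After op 2 (swap(3, 5)): offset=4, physical=[A,D,C,B,E,F], logical=[E,F,A,D,C,B]
After op 3 (rotate(+1)): offset=5, physical=[A,D,C,B,E,F], logical=[F,A,D,C,B,E]
After op 4 (swap(0, 4)): offset=5, physical=[A,D,C,F,E,B], logical=[B,A,D,C,F,E]
After op 5 (rotate(+3)): offset=2, physical=[A,D,C,F,E,B], logical=[C,F,E,B,A,D]
After op 6 (swap(0, 5)): offset=2, physical=[A,C,D,F,E,B], logical=[D,F,E,B,A,C]
After op 7 (rotate(-1)): offset=1, physical=[A,C,D,F,E,B], logical=[C,D,F,E,B,A]
After op 8 (rotate(+1)): offset=2, physical=[A,C,D,F,E,B], logical=[D,F,E,B,A,C]
After op 9 (swap(0, 2)): offset=2, physical=[A,C,E,F,D,B], logical=[E,F,D,B,A,C]
After op 10 (rotate(-1)): offset=1, physical=[A,C,E,F,D,B], logical=[C,E,F,D,B,A]

Answer: E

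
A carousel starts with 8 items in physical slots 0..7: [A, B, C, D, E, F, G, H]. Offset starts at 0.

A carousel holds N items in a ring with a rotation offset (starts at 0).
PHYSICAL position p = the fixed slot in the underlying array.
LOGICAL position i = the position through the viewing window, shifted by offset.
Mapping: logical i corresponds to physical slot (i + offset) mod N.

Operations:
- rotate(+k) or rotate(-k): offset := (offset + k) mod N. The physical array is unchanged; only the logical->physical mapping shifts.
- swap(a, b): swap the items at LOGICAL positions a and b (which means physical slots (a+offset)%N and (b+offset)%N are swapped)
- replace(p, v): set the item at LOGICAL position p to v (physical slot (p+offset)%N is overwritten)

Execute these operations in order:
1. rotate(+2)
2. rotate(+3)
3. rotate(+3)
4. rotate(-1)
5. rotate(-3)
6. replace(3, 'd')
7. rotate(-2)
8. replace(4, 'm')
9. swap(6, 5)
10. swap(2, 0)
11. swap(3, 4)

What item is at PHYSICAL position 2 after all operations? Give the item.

After op 1 (rotate(+2)): offset=2, physical=[A,B,C,D,E,F,G,H], logical=[C,D,E,F,G,H,A,B]
After op 2 (rotate(+3)): offset=5, physical=[A,B,C,D,E,F,G,H], logical=[F,G,H,A,B,C,D,E]
After op 3 (rotate(+3)): offset=0, physical=[A,B,C,D,E,F,G,H], logical=[A,B,C,D,E,F,G,H]
After op 4 (rotate(-1)): offset=7, physical=[A,B,C,D,E,F,G,H], logical=[H,A,B,C,D,E,F,G]
After op 5 (rotate(-3)): offset=4, physical=[A,B,C,D,E,F,G,H], logical=[E,F,G,H,A,B,C,D]
After op 6 (replace(3, 'd')): offset=4, physical=[A,B,C,D,E,F,G,d], logical=[E,F,G,d,A,B,C,D]
After op 7 (rotate(-2)): offset=2, physical=[A,B,C,D,E,F,G,d], logical=[C,D,E,F,G,d,A,B]
After op 8 (replace(4, 'm')): offset=2, physical=[A,B,C,D,E,F,m,d], logical=[C,D,E,F,m,d,A,B]
After op 9 (swap(6, 5)): offset=2, physical=[d,B,C,D,E,F,m,A], logical=[C,D,E,F,m,A,d,B]
After op 10 (swap(2, 0)): offset=2, physical=[d,B,E,D,C,F,m,A], logical=[E,D,C,F,m,A,d,B]
After op 11 (swap(3, 4)): offset=2, physical=[d,B,E,D,C,m,F,A], logical=[E,D,C,m,F,A,d,B]

Answer: E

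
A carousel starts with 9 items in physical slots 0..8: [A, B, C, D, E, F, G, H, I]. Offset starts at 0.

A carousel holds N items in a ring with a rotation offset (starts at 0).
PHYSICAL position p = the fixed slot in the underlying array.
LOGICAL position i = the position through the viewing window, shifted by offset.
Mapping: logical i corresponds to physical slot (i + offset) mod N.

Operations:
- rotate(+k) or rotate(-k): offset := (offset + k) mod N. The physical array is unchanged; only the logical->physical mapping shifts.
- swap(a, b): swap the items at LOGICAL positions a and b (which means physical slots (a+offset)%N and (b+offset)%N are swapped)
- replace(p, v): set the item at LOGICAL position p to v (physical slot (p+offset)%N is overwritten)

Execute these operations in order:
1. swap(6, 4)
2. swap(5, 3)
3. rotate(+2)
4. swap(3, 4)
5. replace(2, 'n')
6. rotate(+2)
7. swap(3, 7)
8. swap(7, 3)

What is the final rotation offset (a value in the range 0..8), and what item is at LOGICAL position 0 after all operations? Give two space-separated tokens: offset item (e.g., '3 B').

Answer: 4 n

Derivation:
After op 1 (swap(6, 4)): offset=0, physical=[A,B,C,D,G,F,E,H,I], logical=[A,B,C,D,G,F,E,H,I]
After op 2 (swap(5, 3)): offset=0, physical=[A,B,C,F,G,D,E,H,I], logical=[A,B,C,F,G,D,E,H,I]
After op 3 (rotate(+2)): offset=2, physical=[A,B,C,F,G,D,E,H,I], logical=[C,F,G,D,E,H,I,A,B]
After op 4 (swap(3, 4)): offset=2, physical=[A,B,C,F,G,E,D,H,I], logical=[C,F,G,E,D,H,I,A,B]
After op 5 (replace(2, 'n')): offset=2, physical=[A,B,C,F,n,E,D,H,I], logical=[C,F,n,E,D,H,I,A,B]
After op 6 (rotate(+2)): offset=4, physical=[A,B,C,F,n,E,D,H,I], logical=[n,E,D,H,I,A,B,C,F]
After op 7 (swap(3, 7)): offset=4, physical=[A,B,H,F,n,E,D,C,I], logical=[n,E,D,C,I,A,B,H,F]
After op 8 (swap(7, 3)): offset=4, physical=[A,B,C,F,n,E,D,H,I], logical=[n,E,D,H,I,A,B,C,F]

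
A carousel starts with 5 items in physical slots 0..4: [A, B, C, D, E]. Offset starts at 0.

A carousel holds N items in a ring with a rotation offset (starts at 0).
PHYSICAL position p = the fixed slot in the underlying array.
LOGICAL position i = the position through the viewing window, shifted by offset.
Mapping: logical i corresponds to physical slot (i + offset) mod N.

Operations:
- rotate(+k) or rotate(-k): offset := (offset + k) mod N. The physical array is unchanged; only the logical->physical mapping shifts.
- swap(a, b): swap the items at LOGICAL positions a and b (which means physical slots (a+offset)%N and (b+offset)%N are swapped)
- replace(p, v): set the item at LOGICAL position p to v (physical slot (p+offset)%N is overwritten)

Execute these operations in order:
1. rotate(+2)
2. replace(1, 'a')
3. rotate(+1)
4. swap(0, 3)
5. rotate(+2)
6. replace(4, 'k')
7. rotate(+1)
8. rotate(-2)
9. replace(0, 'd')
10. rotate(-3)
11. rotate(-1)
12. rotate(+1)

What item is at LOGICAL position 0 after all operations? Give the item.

Answer: a

Derivation:
After op 1 (rotate(+2)): offset=2, physical=[A,B,C,D,E], logical=[C,D,E,A,B]
After op 2 (replace(1, 'a')): offset=2, physical=[A,B,C,a,E], logical=[C,a,E,A,B]
After op 3 (rotate(+1)): offset=3, physical=[A,B,C,a,E], logical=[a,E,A,B,C]
After op 4 (swap(0, 3)): offset=3, physical=[A,a,C,B,E], logical=[B,E,A,a,C]
After op 5 (rotate(+2)): offset=0, physical=[A,a,C,B,E], logical=[A,a,C,B,E]
After op 6 (replace(4, 'k')): offset=0, physical=[A,a,C,B,k], logical=[A,a,C,B,k]
After op 7 (rotate(+1)): offset=1, physical=[A,a,C,B,k], logical=[a,C,B,k,A]
After op 8 (rotate(-2)): offset=4, physical=[A,a,C,B,k], logical=[k,A,a,C,B]
After op 9 (replace(0, 'd')): offset=4, physical=[A,a,C,B,d], logical=[d,A,a,C,B]
After op 10 (rotate(-3)): offset=1, physical=[A,a,C,B,d], logical=[a,C,B,d,A]
After op 11 (rotate(-1)): offset=0, physical=[A,a,C,B,d], logical=[A,a,C,B,d]
After op 12 (rotate(+1)): offset=1, physical=[A,a,C,B,d], logical=[a,C,B,d,A]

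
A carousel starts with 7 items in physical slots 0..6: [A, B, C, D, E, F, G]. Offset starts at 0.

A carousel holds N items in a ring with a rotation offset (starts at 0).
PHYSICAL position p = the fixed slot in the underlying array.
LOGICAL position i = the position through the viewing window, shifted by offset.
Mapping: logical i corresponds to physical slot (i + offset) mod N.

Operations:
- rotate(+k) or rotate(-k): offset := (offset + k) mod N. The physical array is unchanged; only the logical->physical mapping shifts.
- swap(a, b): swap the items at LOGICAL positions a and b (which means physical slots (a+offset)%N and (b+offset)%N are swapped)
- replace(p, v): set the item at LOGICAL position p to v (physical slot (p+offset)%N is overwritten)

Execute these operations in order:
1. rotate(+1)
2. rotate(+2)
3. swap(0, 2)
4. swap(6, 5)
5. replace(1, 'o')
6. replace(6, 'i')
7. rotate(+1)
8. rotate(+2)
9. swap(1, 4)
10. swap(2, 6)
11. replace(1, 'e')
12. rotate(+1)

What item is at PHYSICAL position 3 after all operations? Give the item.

After op 1 (rotate(+1)): offset=1, physical=[A,B,C,D,E,F,G], logical=[B,C,D,E,F,G,A]
After op 2 (rotate(+2)): offset=3, physical=[A,B,C,D,E,F,G], logical=[D,E,F,G,A,B,C]
After op 3 (swap(0, 2)): offset=3, physical=[A,B,C,F,E,D,G], logical=[F,E,D,G,A,B,C]
After op 4 (swap(6, 5)): offset=3, physical=[A,C,B,F,E,D,G], logical=[F,E,D,G,A,C,B]
After op 5 (replace(1, 'o')): offset=3, physical=[A,C,B,F,o,D,G], logical=[F,o,D,G,A,C,B]
After op 6 (replace(6, 'i')): offset=3, physical=[A,C,i,F,o,D,G], logical=[F,o,D,G,A,C,i]
After op 7 (rotate(+1)): offset=4, physical=[A,C,i,F,o,D,G], logical=[o,D,G,A,C,i,F]
After op 8 (rotate(+2)): offset=6, physical=[A,C,i,F,o,D,G], logical=[G,A,C,i,F,o,D]
After op 9 (swap(1, 4)): offset=6, physical=[F,C,i,A,o,D,G], logical=[G,F,C,i,A,o,D]
After op 10 (swap(2, 6)): offset=6, physical=[F,D,i,A,o,C,G], logical=[G,F,D,i,A,o,C]
After op 11 (replace(1, 'e')): offset=6, physical=[e,D,i,A,o,C,G], logical=[G,e,D,i,A,o,C]
After op 12 (rotate(+1)): offset=0, physical=[e,D,i,A,o,C,G], logical=[e,D,i,A,o,C,G]

Answer: A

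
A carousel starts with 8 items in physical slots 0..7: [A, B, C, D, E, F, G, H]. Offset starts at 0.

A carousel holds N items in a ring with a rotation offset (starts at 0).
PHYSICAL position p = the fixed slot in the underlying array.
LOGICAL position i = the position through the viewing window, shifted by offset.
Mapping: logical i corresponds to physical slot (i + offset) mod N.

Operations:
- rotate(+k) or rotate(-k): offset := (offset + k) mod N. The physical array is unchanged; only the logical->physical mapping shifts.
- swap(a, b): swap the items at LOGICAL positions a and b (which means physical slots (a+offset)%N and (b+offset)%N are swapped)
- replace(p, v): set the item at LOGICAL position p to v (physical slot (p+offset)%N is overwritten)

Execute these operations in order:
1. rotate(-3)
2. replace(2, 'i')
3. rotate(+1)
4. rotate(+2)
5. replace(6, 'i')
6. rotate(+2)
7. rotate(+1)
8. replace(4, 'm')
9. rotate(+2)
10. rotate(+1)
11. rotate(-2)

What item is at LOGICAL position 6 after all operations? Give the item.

Answer: C

Derivation:
After op 1 (rotate(-3)): offset=5, physical=[A,B,C,D,E,F,G,H], logical=[F,G,H,A,B,C,D,E]
After op 2 (replace(2, 'i')): offset=5, physical=[A,B,C,D,E,F,G,i], logical=[F,G,i,A,B,C,D,E]
After op 3 (rotate(+1)): offset=6, physical=[A,B,C,D,E,F,G,i], logical=[G,i,A,B,C,D,E,F]
After op 4 (rotate(+2)): offset=0, physical=[A,B,C,D,E,F,G,i], logical=[A,B,C,D,E,F,G,i]
After op 5 (replace(6, 'i')): offset=0, physical=[A,B,C,D,E,F,i,i], logical=[A,B,C,D,E,F,i,i]
After op 6 (rotate(+2)): offset=2, physical=[A,B,C,D,E,F,i,i], logical=[C,D,E,F,i,i,A,B]
After op 7 (rotate(+1)): offset=3, physical=[A,B,C,D,E,F,i,i], logical=[D,E,F,i,i,A,B,C]
After op 8 (replace(4, 'm')): offset=3, physical=[A,B,C,D,E,F,i,m], logical=[D,E,F,i,m,A,B,C]
After op 9 (rotate(+2)): offset=5, physical=[A,B,C,D,E,F,i,m], logical=[F,i,m,A,B,C,D,E]
After op 10 (rotate(+1)): offset=6, physical=[A,B,C,D,E,F,i,m], logical=[i,m,A,B,C,D,E,F]
After op 11 (rotate(-2)): offset=4, physical=[A,B,C,D,E,F,i,m], logical=[E,F,i,m,A,B,C,D]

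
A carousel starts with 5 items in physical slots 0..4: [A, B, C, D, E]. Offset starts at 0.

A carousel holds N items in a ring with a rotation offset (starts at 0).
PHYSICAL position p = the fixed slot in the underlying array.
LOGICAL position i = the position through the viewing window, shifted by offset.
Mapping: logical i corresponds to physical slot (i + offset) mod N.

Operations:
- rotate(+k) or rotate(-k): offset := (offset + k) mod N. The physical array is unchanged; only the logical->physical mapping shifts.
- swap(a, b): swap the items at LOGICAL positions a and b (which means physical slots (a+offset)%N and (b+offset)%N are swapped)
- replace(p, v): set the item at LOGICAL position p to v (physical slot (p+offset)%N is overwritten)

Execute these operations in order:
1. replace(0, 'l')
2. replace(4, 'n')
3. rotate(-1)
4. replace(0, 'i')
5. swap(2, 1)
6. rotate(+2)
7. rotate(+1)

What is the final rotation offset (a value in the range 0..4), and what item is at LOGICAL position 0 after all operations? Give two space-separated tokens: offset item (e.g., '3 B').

After op 1 (replace(0, 'l')): offset=0, physical=[l,B,C,D,E], logical=[l,B,C,D,E]
After op 2 (replace(4, 'n')): offset=0, physical=[l,B,C,D,n], logical=[l,B,C,D,n]
After op 3 (rotate(-1)): offset=4, physical=[l,B,C,D,n], logical=[n,l,B,C,D]
After op 4 (replace(0, 'i')): offset=4, physical=[l,B,C,D,i], logical=[i,l,B,C,D]
After op 5 (swap(2, 1)): offset=4, physical=[B,l,C,D,i], logical=[i,B,l,C,D]
After op 6 (rotate(+2)): offset=1, physical=[B,l,C,D,i], logical=[l,C,D,i,B]
After op 7 (rotate(+1)): offset=2, physical=[B,l,C,D,i], logical=[C,D,i,B,l]

Answer: 2 C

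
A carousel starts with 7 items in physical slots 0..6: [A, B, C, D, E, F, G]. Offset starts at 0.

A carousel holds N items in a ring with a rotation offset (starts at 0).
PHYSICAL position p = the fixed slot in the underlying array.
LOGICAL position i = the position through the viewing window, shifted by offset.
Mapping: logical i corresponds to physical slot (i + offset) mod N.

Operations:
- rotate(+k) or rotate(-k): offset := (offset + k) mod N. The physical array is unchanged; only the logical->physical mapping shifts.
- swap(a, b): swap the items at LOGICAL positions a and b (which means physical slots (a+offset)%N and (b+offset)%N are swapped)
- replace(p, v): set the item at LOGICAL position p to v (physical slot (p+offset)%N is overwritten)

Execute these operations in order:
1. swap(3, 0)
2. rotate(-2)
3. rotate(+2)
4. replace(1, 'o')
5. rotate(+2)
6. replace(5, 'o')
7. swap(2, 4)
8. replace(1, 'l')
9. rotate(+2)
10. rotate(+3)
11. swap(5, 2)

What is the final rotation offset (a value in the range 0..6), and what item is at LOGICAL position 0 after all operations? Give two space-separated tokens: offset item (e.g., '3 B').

After op 1 (swap(3, 0)): offset=0, physical=[D,B,C,A,E,F,G], logical=[D,B,C,A,E,F,G]
After op 2 (rotate(-2)): offset=5, physical=[D,B,C,A,E,F,G], logical=[F,G,D,B,C,A,E]
After op 3 (rotate(+2)): offset=0, physical=[D,B,C,A,E,F,G], logical=[D,B,C,A,E,F,G]
After op 4 (replace(1, 'o')): offset=0, physical=[D,o,C,A,E,F,G], logical=[D,o,C,A,E,F,G]
After op 5 (rotate(+2)): offset=2, physical=[D,o,C,A,E,F,G], logical=[C,A,E,F,G,D,o]
After op 6 (replace(5, 'o')): offset=2, physical=[o,o,C,A,E,F,G], logical=[C,A,E,F,G,o,o]
After op 7 (swap(2, 4)): offset=2, physical=[o,o,C,A,G,F,E], logical=[C,A,G,F,E,o,o]
After op 8 (replace(1, 'l')): offset=2, physical=[o,o,C,l,G,F,E], logical=[C,l,G,F,E,o,o]
After op 9 (rotate(+2)): offset=4, physical=[o,o,C,l,G,F,E], logical=[G,F,E,o,o,C,l]
After op 10 (rotate(+3)): offset=0, physical=[o,o,C,l,G,F,E], logical=[o,o,C,l,G,F,E]
After op 11 (swap(5, 2)): offset=0, physical=[o,o,F,l,G,C,E], logical=[o,o,F,l,G,C,E]

Answer: 0 o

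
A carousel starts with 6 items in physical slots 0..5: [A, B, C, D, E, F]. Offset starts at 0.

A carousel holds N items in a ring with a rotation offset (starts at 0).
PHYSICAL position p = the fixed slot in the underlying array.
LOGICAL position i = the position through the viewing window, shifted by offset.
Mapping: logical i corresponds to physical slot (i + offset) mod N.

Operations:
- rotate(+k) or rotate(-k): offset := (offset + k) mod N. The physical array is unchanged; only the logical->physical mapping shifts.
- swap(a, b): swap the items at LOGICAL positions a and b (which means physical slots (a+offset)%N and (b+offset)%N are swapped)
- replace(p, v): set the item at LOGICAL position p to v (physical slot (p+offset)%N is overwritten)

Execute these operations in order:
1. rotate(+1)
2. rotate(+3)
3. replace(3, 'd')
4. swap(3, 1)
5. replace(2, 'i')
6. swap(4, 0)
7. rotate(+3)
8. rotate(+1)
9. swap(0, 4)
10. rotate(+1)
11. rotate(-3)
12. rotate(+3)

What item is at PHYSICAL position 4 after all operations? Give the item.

After op 1 (rotate(+1)): offset=1, physical=[A,B,C,D,E,F], logical=[B,C,D,E,F,A]
After op 2 (rotate(+3)): offset=4, physical=[A,B,C,D,E,F], logical=[E,F,A,B,C,D]
After op 3 (replace(3, 'd')): offset=4, physical=[A,d,C,D,E,F], logical=[E,F,A,d,C,D]
After op 4 (swap(3, 1)): offset=4, physical=[A,F,C,D,E,d], logical=[E,d,A,F,C,D]
After op 5 (replace(2, 'i')): offset=4, physical=[i,F,C,D,E,d], logical=[E,d,i,F,C,D]
After op 6 (swap(4, 0)): offset=4, physical=[i,F,E,D,C,d], logical=[C,d,i,F,E,D]
After op 7 (rotate(+3)): offset=1, physical=[i,F,E,D,C,d], logical=[F,E,D,C,d,i]
After op 8 (rotate(+1)): offset=2, physical=[i,F,E,D,C,d], logical=[E,D,C,d,i,F]
After op 9 (swap(0, 4)): offset=2, physical=[E,F,i,D,C,d], logical=[i,D,C,d,E,F]
After op 10 (rotate(+1)): offset=3, physical=[E,F,i,D,C,d], logical=[D,C,d,E,F,i]
After op 11 (rotate(-3)): offset=0, physical=[E,F,i,D,C,d], logical=[E,F,i,D,C,d]
After op 12 (rotate(+3)): offset=3, physical=[E,F,i,D,C,d], logical=[D,C,d,E,F,i]

Answer: C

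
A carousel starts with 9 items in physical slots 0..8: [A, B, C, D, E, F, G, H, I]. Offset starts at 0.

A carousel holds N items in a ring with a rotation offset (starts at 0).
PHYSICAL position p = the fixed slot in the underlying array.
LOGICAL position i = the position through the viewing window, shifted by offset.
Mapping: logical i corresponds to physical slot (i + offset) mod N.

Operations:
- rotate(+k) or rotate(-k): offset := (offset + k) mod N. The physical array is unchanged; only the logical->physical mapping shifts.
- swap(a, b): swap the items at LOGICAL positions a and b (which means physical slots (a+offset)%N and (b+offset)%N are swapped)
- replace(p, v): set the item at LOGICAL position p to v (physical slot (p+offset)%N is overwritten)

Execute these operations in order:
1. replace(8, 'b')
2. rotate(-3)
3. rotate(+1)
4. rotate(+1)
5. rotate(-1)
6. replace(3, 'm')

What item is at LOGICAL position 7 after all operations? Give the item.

Answer: F

Derivation:
After op 1 (replace(8, 'b')): offset=0, physical=[A,B,C,D,E,F,G,H,b], logical=[A,B,C,D,E,F,G,H,b]
After op 2 (rotate(-3)): offset=6, physical=[A,B,C,D,E,F,G,H,b], logical=[G,H,b,A,B,C,D,E,F]
After op 3 (rotate(+1)): offset=7, physical=[A,B,C,D,E,F,G,H,b], logical=[H,b,A,B,C,D,E,F,G]
After op 4 (rotate(+1)): offset=8, physical=[A,B,C,D,E,F,G,H,b], logical=[b,A,B,C,D,E,F,G,H]
After op 5 (rotate(-1)): offset=7, physical=[A,B,C,D,E,F,G,H,b], logical=[H,b,A,B,C,D,E,F,G]
After op 6 (replace(3, 'm')): offset=7, physical=[A,m,C,D,E,F,G,H,b], logical=[H,b,A,m,C,D,E,F,G]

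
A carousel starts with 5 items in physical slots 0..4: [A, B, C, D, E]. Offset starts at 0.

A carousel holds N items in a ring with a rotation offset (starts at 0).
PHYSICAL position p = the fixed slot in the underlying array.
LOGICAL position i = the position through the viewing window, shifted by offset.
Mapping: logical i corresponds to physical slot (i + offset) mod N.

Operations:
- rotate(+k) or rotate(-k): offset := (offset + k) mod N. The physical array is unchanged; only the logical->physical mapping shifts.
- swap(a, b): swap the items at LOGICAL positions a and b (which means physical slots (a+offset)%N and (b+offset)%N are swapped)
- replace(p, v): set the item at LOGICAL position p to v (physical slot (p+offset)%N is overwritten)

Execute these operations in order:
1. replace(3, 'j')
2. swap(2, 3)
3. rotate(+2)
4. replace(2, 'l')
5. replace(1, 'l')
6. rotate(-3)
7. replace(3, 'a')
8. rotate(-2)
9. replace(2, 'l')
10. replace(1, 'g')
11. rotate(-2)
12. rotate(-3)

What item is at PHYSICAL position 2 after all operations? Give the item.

After op 1 (replace(3, 'j')): offset=0, physical=[A,B,C,j,E], logical=[A,B,C,j,E]
After op 2 (swap(2, 3)): offset=0, physical=[A,B,j,C,E], logical=[A,B,j,C,E]
After op 3 (rotate(+2)): offset=2, physical=[A,B,j,C,E], logical=[j,C,E,A,B]
After op 4 (replace(2, 'l')): offset=2, physical=[A,B,j,C,l], logical=[j,C,l,A,B]
After op 5 (replace(1, 'l')): offset=2, physical=[A,B,j,l,l], logical=[j,l,l,A,B]
After op 6 (rotate(-3)): offset=4, physical=[A,B,j,l,l], logical=[l,A,B,j,l]
After op 7 (replace(3, 'a')): offset=4, physical=[A,B,a,l,l], logical=[l,A,B,a,l]
After op 8 (rotate(-2)): offset=2, physical=[A,B,a,l,l], logical=[a,l,l,A,B]
After op 9 (replace(2, 'l')): offset=2, physical=[A,B,a,l,l], logical=[a,l,l,A,B]
After op 10 (replace(1, 'g')): offset=2, physical=[A,B,a,g,l], logical=[a,g,l,A,B]
After op 11 (rotate(-2)): offset=0, physical=[A,B,a,g,l], logical=[A,B,a,g,l]
After op 12 (rotate(-3)): offset=2, physical=[A,B,a,g,l], logical=[a,g,l,A,B]

Answer: a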